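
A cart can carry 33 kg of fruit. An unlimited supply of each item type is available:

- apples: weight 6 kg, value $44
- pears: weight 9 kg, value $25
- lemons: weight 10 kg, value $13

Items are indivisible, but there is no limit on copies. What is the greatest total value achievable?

Best value-per-unit is apples at 44/6, and filling with it alone uses weight 5×6=30. No mix of the others beats 5×44 = 220.

$220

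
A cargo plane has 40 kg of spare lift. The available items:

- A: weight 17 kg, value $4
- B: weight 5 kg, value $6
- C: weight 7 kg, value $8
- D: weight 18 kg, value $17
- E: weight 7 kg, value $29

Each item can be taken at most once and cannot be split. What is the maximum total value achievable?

Check high-value combinations within 40 kg:
- B+C+D+E: weight 5+7+18+7=37, value 6+8+17+29=60
- C+D+E: weight 7+18+7=32, value 8+17+29=54
- B+D+E: weight 5+18+7=30, value 6+17+29=52
- A+B+C+E: weight 17+5+7+7=36, value 4+6+8+29=47
Best: $60.

$60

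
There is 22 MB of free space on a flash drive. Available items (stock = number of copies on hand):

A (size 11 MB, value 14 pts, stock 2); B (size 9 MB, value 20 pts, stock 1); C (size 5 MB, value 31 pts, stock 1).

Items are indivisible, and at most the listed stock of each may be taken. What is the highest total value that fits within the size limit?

Best selections within size 22 and stock limits:
- 1×B + 1×C: size 14, value 51
- 1×A + 1×C: size 16, value 45
- 1×A + 1×B: size 20, value 34
- 1×C: size 5, value 31
Best: 51 pts.

51 pts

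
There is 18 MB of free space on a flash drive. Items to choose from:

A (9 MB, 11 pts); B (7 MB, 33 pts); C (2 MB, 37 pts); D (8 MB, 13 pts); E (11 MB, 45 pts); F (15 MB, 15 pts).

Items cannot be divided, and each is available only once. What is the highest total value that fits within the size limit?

Check high-value combinations within 18 MB:
- B+C+D: size 7+2+8=17, value 33+37+13=83
- C+E: size 2+11=13, value 37+45=82
- A+B+C: size 9+7+2=18, value 11+33+37=81
- B+E: size 7+11=18, value 33+45=78
- B+C: size 7+2=9, value 33+37=70
Best: 83 pts.

83 pts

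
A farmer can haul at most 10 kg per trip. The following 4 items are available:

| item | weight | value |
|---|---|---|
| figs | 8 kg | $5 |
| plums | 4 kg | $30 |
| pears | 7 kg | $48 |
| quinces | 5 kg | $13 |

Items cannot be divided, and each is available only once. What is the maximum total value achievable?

Check high-value combinations within 10 kg:
- pears: weight 7, value 48
- plums+quinces: weight 4+5=9, value 30+13=43
- plums: weight 4, value 30
- quinces: weight 5, value 13
- figs: weight 8, value 5
Best: $48.

$48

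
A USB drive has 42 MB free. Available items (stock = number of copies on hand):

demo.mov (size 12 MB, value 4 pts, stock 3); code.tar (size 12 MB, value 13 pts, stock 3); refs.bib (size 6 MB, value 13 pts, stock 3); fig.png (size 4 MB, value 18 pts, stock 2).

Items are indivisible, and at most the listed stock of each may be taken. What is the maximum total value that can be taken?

Top feasible selections:
- 1×code.tar + 3×refs.bib + 2×fig.png: size 38, value 88
- 1×demo.mov + 3×refs.bib + 2×fig.png: size 38, value 79
- 3×refs.bib + 2×fig.png: size 26, value 75
Best: 88 pts.

88 pts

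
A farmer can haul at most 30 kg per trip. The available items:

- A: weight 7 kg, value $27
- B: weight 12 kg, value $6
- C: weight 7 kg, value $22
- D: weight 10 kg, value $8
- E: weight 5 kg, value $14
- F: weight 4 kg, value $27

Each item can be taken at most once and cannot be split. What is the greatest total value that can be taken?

$90

Check high-value combinations within 30 kg:
- A+C+E+F: weight 7+7+5+4=23, value 27+22+14+27=90
- A+C+D+F: weight 7+7+10+4=28, value 27+22+8+27=84
- A+B+C+F: weight 7+12+7+4=30, value 27+6+22+27=82
Best: $90.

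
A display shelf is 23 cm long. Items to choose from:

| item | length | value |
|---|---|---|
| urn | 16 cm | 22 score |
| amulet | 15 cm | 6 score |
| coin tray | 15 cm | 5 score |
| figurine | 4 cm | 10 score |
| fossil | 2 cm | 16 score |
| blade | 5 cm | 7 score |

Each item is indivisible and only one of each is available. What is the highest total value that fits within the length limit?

48 score

Check high-value combinations within 23 cm:
- urn+figurine+fossil: length 16+4+2=22, value 22+10+16=48
- urn+fossil+blade: length 16+2+5=23, value 22+16+7=45
- urn+fossil: length 16+2=18, value 22+16=38
- figurine+fossil+blade: length 4+2+5=11, value 10+16+7=33
- urn+figurine: length 16+4=20, value 22+10=32
Best: 48 score.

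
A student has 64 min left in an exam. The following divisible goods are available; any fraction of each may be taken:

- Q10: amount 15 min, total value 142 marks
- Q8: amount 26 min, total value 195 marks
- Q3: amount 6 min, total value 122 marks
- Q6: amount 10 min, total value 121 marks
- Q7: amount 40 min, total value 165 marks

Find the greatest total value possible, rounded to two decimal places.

608.88

Take in order of value per unit:
- Q3 (122/6 per unit): all 6 → value 122, running total 122.00
- Q6 (121/10 per unit): all 10 → value 121, running total 243.00
- Q10 (142/15 per unit): all 15 → value 142, running total 385.00
- Q8 (195/26 per unit): all 26 → value 195, running total 580.00
- Q7 (165/40 per unit): 7 of 40 → value 7×165/40 = 28.8750, running total 608.88
Total 608.88.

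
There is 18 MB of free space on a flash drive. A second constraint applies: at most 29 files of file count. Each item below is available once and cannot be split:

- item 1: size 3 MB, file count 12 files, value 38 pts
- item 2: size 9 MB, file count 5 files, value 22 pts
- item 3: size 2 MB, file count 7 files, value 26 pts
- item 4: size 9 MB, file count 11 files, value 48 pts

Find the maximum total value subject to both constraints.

86 pts

Feasible sets respecting both limits:
- item 1+item 2+item 3: size 14, file count 24, value 86
- item 1+item 4: size 12, file count 23, value 86
- item 3+item 4: size 11, file count 18, value 74
- item 2+item 4: size 18, file count 16, value 70
Best: 86 pts.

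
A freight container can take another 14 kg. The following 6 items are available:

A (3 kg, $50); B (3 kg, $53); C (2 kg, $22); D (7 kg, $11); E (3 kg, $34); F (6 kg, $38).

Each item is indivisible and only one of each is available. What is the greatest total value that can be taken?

This is a 0/1 knapsack; check combinations near the capacity.
- A+B+C+F: weight 3+3+2+6=14, value 50+53+22+38=163
- A+B+C+E: weight 3+3+2+3=11, value 50+53+22+34=159
- B+C+E+F: weight 3+2+3+6=14, value 53+22+34+38=147
- A+C+E+F: weight 3+2+3+6=14, value 50+22+34+38=144
- A+B+F: weight 3+3+6=12, value 50+53+38=141
Best: $163.

$163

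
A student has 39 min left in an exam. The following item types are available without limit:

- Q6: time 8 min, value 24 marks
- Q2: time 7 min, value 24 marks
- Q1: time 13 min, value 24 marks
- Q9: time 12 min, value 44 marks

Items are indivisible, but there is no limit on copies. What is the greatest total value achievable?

136 marks

Best value-per-unit is Q9 at 44/12; filling with it alone gives 3×44 = 132.
Optimal mix: 1×Q6 + 1×Q2 + 2×Q9 → time 39, value 136.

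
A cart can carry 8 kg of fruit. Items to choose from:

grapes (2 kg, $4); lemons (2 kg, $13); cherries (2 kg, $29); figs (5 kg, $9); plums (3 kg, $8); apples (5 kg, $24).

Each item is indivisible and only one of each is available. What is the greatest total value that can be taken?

Check high-value combinations within 8 kg:
- cherries+apples: weight 2+5=7, value 29+24=53
- lemons+cherries+plums: weight 2+2+3=7, value 13+29+8=50
- grapes+lemons+cherries: weight 2+2+2=6, value 4+13+29=46
- lemons+cherries: weight 2+2=4, value 13+29=42
- grapes+cherries+plums: weight 2+2+3=7, value 4+29+8=41
Best: $53.

$53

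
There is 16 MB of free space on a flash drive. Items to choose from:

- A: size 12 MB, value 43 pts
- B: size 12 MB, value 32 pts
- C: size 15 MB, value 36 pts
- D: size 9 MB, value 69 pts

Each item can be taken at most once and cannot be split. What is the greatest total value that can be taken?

Check high-value combinations within 16 MB:
- D: size 9, value 69
- A: size 12, value 43
- C: size 15, value 36
Best: 69 pts.

69 pts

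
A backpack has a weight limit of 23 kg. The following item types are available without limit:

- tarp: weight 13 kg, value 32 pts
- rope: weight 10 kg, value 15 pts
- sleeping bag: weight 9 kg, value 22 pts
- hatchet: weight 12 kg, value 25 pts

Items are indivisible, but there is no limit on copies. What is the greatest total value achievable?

54 pts

Best value-per-unit is tarp at 32/13; filling with it alone gives 1×32 = 32.
Optimal mix: 1×tarp + 1×sleeping bag → weight 22, value 54.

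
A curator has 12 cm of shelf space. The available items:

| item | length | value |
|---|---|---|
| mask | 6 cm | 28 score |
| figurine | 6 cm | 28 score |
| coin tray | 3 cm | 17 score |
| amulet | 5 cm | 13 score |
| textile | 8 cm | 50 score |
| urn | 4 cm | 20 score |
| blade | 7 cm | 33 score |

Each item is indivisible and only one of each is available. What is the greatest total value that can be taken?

Check high-value combinations within 12 cm:
- textile+urn: length 8+4=12, value 50+20=70
- coin tray+textile: length 3+8=11, value 17+50=67
- mask+figurine: length 6+6=12, value 28+28=56
Best: 70 score.

70 score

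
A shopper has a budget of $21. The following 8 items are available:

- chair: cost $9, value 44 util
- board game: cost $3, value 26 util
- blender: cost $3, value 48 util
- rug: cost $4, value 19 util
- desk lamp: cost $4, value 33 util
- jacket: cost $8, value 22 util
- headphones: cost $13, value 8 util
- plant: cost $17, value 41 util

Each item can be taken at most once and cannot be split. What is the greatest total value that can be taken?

Check high-value combinations within $21:
- chair+board game+blender+desk lamp: cost 9+3+3+4=19, value 44+26+48+33=151
- chair+blender+rug+desk lamp: cost 9+3+4+4=20, value 44+48+19+33=144
- chair+board game+blender+rug: cost 9+3+3+4=19, value 44+26+48+19=137
- board game+blender+desk lamp+jacket: cost 3+3+4+8=18, value 26+48+33+22=129
Best: 151 util.

151 util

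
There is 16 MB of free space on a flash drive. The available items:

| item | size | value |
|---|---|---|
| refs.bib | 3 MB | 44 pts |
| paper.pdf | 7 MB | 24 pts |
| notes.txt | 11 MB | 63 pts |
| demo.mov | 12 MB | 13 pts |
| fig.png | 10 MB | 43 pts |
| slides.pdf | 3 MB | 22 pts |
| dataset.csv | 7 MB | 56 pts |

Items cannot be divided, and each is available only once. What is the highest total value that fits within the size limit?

122 pts

Check high-value combinations within 16 MB:
- refs.bib+slides.pdf+dataset.csv: size 3+3+7=13, value 44+22+56=122
- refs.bib+fig.png+slides.pdf: size 3+10+3=16, value 44+43+22=109
- refs.bib+notes.txt: size 3+11=14, value 44+63=107
Best: 122 pts.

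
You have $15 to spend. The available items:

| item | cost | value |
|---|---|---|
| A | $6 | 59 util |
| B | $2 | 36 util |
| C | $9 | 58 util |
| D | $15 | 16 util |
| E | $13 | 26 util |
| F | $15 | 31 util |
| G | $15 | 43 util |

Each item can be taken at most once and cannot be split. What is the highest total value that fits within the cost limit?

117 util

This is a 0/1 knapsack; check combinations near the capacity.
- A+C: cost 6+9=15, value 59+58=117
- A+B: cost 6+2=8, value 59+36=95
- B+C: cost 2+9=11, value 36+58=94
- B+E: cost 2+13=15, value 36+26=62
Best: 117 util.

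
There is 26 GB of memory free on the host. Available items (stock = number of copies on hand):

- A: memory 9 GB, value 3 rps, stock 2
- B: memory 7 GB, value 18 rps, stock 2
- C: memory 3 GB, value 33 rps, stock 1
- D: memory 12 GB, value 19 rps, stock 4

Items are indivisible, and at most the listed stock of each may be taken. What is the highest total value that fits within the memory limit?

72 rps

Best selections within memory 26 and stock limits:
- 1×A + 2×B + 1×C: memory 26, value 72
- 1×B + 1×C + 1×D: memory 22, value 70
- 2×B + 1×C: memory 17, value 69
- 1×A + 1×C + 1×D: memory 24, value 55
Best: 72 rps.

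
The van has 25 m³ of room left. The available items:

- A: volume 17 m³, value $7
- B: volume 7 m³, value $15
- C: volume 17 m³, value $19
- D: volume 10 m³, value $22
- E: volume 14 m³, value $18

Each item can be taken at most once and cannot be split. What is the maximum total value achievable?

$40

Check high-value combinations within 25 m³:
- D+E: volume 10+14=24, value 22+18=40
- B+D: volume 7+10=17, value 15+22=37
- B+C: volume 7+17=24, value 15+19=34
- B+E: volume 7+14=21, value 15+18=33
- D: volume 10, value 22
Best: $40.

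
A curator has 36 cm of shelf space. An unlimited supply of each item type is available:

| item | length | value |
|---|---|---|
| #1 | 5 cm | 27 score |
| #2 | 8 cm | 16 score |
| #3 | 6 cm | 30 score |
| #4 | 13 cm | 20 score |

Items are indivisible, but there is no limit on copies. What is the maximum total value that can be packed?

Best value-per-unit is #1 at 27/5; filling with it alone gives 7×27 = 189.
Optimal mix: 6×#1 + 1×#3 → length 36, value 192.

192 score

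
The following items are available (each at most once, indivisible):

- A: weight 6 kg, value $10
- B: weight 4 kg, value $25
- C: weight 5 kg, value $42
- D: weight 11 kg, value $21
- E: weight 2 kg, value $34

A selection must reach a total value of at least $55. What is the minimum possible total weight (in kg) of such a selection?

6

Subsets with value ≥ 55, sorted by total weight:
- B+E: weight 6, value 59
- C+E: weight 7, value 76
- B+C: weight 9, value 67
Minimum weight: 6 kg.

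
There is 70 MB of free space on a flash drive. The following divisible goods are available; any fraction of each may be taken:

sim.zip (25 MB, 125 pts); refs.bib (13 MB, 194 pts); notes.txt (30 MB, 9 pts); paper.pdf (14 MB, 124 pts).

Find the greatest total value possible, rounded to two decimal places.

Take in order of value per unit:
- refs.bib (194/13 per unit): all 13 → value 194, running total 194.00
- paper.pdf (124/14 per unit): all 14 → value 124, running total 318.00
- sim.zip (125/25 per unit): all 25 → value 125, running total 443.00
- notes.txt (9/30 per unit): 18 of 30 → value 18×9/30 = 5.4000, running total 448.40
Total 448.40.

448.40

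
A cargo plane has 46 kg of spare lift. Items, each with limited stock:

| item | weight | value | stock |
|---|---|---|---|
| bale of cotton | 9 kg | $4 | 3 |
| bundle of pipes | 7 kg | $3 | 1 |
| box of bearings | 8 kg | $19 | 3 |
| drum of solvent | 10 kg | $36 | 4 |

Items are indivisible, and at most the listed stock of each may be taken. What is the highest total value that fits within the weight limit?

$146

Top feasible selections:
- 2×box of bearings + 3×drum of solvent: weight 46, value 146
- 4×drum of solvent: weight 40, value 144
- 1×bundle of pipes + 1×box of bearings + 3×drum of solvent: weight 45, value 130
Best: $146.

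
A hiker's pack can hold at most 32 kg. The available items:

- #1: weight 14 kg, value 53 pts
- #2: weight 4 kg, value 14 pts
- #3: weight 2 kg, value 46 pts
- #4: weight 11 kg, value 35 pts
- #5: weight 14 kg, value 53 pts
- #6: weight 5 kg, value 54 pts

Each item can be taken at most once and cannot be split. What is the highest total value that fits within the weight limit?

188 pts

Check high-value combinations within 32 kg:
- #1+#3+#4+#6: weight 14+2+11+5=32, value 53+46+35+54=188
- #3+#4+#5+#6: weight 2+11+14+5=32, value 46+35+53+54=188
- #1+#2+#3+#6: weight 14+4+2+5=25, value 53+14+46+54=167
- #2+#3+#5+#6: weight 4+2+14+5=25, value 14+46+53+54=167
- #1+#3+#6: weight 14+2+5=21, value 53+46+54=153
Best: 188 pts.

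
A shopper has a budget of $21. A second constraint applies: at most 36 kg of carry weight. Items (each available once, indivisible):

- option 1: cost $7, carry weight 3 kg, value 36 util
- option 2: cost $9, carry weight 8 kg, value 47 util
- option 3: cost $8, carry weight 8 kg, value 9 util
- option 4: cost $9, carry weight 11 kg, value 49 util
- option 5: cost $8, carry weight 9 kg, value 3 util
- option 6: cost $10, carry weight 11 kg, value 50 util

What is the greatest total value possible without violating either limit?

Feasible sets respecting both limits:
- option 4+option 6: cost 19, carry weight 22, value 99
- option 2+option 6: cost 19, carry weight 19, value 97
- option 2+option 4: cost 18, carry weight 19, value 96
Best: 99 util.

99 util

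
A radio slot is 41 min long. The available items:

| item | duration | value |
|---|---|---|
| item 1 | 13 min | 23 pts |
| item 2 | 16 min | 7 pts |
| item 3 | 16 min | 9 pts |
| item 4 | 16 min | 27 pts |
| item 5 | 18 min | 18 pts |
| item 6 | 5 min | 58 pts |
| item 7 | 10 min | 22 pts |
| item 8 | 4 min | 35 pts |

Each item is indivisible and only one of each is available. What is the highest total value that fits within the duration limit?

This is a 0/1 knapsack; check combinations near the capacity.
- item 1+item 4+item 6+item 8: duration 13+16+5+4=38, value 23+27+58+35=143
- item 4+item 6+item 7+item 8: duration 16+5+10+4=35, value 27+58+22+35=142
- item 1+item 6+item 7+item 8: duration 13+5+10+4=32, value 23+58+22+35=138
- item 1+item 5+item 6+item 8: duration 13+18+5+4=40, value 23+18+58+35=134
- item 5+item 6+item 7+item 8: duration 18+5+10+4=37, value 18+58+22+35=133
Best: 143 pts.

143 pts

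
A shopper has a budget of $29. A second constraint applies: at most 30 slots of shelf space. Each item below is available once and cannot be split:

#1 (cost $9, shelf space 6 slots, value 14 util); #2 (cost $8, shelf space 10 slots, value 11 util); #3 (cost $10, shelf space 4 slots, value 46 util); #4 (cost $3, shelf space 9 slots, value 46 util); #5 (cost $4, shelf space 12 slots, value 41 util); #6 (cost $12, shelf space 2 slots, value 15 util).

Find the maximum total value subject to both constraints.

148 util

Feasible sets respecting both limits:
- #3+#4+#5+#6: cost 29, shelf space 27, value 148
- #3+#4+#5: cost 17, shelf space 25, value 133
- #1+#4+#5+#6: cost 28, shelf space 29, value 116
Best: 148 util.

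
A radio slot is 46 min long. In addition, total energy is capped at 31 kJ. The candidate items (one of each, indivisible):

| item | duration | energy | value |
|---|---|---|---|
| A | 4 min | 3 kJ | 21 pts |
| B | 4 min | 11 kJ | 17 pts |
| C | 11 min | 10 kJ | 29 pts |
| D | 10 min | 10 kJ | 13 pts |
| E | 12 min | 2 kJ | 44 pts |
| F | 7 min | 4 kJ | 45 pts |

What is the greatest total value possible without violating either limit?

156 pts

Feasible sets respecting both limits:
- A+B+C+E+F: duration 38, energy 30, value 156
- A+C+D+E+F: duration 44, energy 29, value 152
- A+B+D+E+F: duration 37, energy 30, value 140
Best: 156 pts.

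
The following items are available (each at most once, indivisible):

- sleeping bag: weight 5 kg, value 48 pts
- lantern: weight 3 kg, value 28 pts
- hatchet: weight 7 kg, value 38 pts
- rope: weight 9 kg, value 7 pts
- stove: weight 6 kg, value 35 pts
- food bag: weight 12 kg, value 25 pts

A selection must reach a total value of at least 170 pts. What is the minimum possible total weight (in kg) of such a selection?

33

Subsets with value ≥ 170, sorted by total weight:
- sleeping bag+lantern+hatchet+stove+food bag: weight 33, value 174
- sleeping bag+lantern+hatchet+rope+stove+food bag: weight 42, value 181
Minimum weight: 33 kg.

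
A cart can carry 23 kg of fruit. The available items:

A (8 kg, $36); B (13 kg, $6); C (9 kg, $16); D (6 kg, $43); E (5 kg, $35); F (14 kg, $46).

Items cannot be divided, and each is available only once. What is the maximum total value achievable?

$114

Check high-value combinations within 23 kg:
- A+D+E: weight 8+6+5=19, value 36+43+35=114
- A+C+D: weight 8+9+6=23, value 36+16+43=95
- C+D+E: weight 9+6+5=20, value 16+43+35=94
- D+F: weight 6+14=20, value 43+46=89
Best: $114.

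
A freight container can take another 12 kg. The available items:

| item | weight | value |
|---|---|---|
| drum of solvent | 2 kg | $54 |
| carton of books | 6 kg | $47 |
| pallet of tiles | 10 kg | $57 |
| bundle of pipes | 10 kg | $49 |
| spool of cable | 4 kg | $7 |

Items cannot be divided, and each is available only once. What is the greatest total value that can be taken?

$111

Check high-value combinations within 12 kg:
- drum of solvent+pallet of tiles: weight 2+10=12, value 54+57=111
- drum of solvent+carton of books+spool of cable: weight 2+6+4=12, value 54+47+7=108
- drum of solvent+bundle of pipes: weight 2+10=12, value 54+49=103
- drum of solvent+carton of books: weight 2+6=8, value 54+47=101
Best: $111.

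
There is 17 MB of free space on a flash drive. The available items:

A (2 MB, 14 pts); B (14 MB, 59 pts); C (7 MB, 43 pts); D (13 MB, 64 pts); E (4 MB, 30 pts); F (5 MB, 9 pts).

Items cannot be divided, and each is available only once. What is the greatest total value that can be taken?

This is a 0/1 knapsack; check combinations near the capacity.
- D+E: size 13+4=17, value 64+30=94
- A+C+E: size 2+7+4=13, value 14+43+30=87
- C+E+F: size 7+4+5=16, value 43+30+9=82
- A+D: size 2+13=15, value 14+64=78
Best: 94 pts.

94 pts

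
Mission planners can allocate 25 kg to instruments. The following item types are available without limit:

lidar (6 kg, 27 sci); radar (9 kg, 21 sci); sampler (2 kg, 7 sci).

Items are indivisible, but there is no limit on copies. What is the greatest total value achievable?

Best value-per-unit is lidar at 27/6, and filling with it alone uses mass 4×6=24. No mix of the others beats 4×27 = 108.

108 sci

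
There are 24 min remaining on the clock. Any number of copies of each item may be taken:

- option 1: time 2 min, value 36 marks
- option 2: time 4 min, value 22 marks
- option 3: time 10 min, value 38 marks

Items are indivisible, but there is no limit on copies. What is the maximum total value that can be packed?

Best value-per-unit is option 1 at 36/2, and filling with it alone uses time 12×2=24. No mix of the others beats 12×36 = 432.

432 marks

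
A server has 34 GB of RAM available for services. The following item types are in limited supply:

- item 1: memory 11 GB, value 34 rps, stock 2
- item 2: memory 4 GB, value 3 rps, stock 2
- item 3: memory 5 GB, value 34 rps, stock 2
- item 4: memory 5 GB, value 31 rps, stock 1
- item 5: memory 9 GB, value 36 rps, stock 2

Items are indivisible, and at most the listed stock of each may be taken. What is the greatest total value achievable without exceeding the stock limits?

171 rps

Best selections within memory 34 and stock limits:
- 2×item 3 + 1×item 4 + 2×item 5: memory 33, value 171
- 1×item 2 + 2×item 3 + 2×item 5: memory 32, value 143
Best: 171 rps.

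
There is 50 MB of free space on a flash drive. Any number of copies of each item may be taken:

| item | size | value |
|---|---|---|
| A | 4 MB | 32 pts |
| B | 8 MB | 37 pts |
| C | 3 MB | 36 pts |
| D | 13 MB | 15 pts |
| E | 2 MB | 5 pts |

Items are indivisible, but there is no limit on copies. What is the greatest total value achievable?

581 pts

Best value-per-unit is C at 36/3; filling with it alone gives 16×36 = 576.
Optimal mix: 16×C + 1×E → size 50, value 581.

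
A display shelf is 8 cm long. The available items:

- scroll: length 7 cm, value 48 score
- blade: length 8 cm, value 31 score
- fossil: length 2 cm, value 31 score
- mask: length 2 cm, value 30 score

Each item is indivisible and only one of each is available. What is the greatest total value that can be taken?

61 score

Check high-value combinations within 8 cm:
- fossil+mask: length 2+2=4, value 31+30=61
- scroll: length 7, value 48
- fossil: length 2, value 31
Best: 61 score.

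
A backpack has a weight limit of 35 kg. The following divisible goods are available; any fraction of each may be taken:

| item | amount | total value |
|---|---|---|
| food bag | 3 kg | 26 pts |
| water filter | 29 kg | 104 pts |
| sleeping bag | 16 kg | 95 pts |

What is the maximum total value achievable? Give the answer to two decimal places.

178.38

Take in order of value per unit:
- food bag (26/3 per unit): all 3 → value 26, running total 26.00
- sleeping bag (95/16 per unit): all 16 → value 95, running total 121.00
- water filter (104/29 per unit): 16 of 29 → value 16×104/29 = 57.3793, running total 178.38
Total 178.38.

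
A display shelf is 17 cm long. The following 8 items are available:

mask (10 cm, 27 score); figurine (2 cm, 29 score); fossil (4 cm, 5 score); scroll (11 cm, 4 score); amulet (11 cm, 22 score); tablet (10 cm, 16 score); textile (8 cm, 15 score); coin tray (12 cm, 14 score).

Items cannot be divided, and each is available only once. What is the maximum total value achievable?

61 score

Check high-value combinations within 17 cm:
- mask+figurine+fossil: length 10+2+4=16, value 27+29+5=61
- mask+figurine: length 10+2=12, value 27+29=56
- figurine+fossil+amulet: length 2+4+11=17, value 29+5+22=56
- figurine+amulet: length 2+11=13, value 29+22=51
- figurine+fossil+tablet: length 2+4+10=16, value 29+5+16=50
Best: 61 score.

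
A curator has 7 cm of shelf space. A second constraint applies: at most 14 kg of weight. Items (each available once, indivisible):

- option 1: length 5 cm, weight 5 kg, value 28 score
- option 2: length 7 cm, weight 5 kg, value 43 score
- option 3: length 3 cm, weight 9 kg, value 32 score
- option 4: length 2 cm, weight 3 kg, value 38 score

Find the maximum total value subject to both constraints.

70 score

Feasible sets respecting both limits:
- option 3+option 4: length 5, weight 12, value 70
- option 1+option 4: length 7, weight 8, value 66
- option 2: length 7, weight 5, value 43
- option 4: length 2, weight 3, value 38
Best: 70 score.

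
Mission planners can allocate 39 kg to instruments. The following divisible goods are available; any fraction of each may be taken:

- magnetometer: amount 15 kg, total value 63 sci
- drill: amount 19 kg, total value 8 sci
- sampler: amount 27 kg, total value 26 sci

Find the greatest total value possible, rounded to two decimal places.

Take in order of value per unit:
- magnetometer (63/15 per unit): all 15 → value 63, running total 63.00
- sampler (26/27 per unit): 24 of 27 → value 24×26/27 = 23.1111, running total 86.11
Total 86.11.

86.11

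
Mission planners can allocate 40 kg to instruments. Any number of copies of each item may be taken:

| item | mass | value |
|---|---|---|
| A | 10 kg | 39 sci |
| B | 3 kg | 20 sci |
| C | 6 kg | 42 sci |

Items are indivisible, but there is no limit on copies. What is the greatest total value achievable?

272 sci

Best value-per-unit is C at 42/6; filling with it alone gives 6×42 = 252.
Optimal mix: 1×B + 6×C → mass 39, value 272.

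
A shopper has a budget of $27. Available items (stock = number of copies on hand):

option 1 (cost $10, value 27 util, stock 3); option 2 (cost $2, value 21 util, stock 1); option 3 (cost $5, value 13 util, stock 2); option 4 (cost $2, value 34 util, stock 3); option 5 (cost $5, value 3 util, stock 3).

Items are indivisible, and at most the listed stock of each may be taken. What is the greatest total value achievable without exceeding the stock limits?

163 util

Best selections within cost 27 and stock limits:
- 1×option 1 + 1×option 2 + 1×option 3 + 3×option 4: cost 23, value 163
- 2×option 1 + 3×option 4: cost 26, value 156
Best: 163 util.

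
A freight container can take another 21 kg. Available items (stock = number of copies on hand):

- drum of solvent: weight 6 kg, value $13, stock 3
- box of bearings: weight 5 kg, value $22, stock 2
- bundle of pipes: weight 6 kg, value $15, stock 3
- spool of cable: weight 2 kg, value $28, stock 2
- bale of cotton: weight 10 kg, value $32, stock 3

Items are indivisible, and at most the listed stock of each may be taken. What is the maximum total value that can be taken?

$115

Top feasible selections:
- 2×box of bearings + 1×bundle of pipes + 2×spool of cable: weight 20, value 115
- 1×drum of solvent + 2×box of bearings + 2×spool of cable: weight 20, value 113
- 1×box of bearings + 2×spool of cable + 1×bale of cotton: weight 19, value 110
Best: $115.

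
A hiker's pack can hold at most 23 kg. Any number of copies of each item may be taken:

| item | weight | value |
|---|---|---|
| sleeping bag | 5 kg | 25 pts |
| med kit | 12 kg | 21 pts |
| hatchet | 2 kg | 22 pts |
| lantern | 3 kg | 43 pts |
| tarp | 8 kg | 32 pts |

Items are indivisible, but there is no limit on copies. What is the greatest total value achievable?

323 pts

Best value-per-unit is lantern at 43/3; filling with it alone gives 7×43 = 301.
Optimal mix: 1×hatchet + 7×lantern → weight 23, value 323.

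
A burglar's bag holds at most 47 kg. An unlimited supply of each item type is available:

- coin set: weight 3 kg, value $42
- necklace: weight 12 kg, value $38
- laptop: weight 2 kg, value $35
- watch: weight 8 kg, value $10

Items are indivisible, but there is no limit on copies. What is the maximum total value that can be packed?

Best value-per-unit is laptop at 35/2; filling with it alone gives 23×35 = 805.
Optimal mix: 1×coin set + 22×laptop → weight 47, value 812.

$812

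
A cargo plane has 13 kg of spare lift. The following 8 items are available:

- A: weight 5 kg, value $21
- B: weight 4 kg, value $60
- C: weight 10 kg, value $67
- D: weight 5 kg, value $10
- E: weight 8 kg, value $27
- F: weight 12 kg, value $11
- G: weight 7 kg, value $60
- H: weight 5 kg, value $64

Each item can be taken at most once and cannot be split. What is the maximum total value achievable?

Check high-value combinations within 13 kg:
- B+H: weight 4+5=9, value 60+64=124
- G+H: weight 7+5=12, value 60+64=124
- B+G: weight 4+7=11, value 60+60=120
- E+H: weight 8+5=13, value 27+64=91
Best: $124.

$124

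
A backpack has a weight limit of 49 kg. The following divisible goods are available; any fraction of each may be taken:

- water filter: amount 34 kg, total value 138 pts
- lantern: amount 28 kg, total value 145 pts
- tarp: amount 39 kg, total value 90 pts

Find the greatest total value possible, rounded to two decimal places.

230.24

Take in order of value per unit:
- lantern (145/28 per unit): all 28 → value 145, running total 145.00
- water filter (138/34 per unit): 21 of 34 → value 21×138/34 = 85.2353, running total 230.24
Total 230.24.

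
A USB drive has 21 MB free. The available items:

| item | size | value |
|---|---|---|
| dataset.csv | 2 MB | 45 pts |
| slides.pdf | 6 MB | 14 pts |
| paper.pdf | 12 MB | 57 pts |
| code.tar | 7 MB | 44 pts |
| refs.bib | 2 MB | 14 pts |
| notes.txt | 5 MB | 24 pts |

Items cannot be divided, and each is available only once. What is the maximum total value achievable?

146 pts

Check high-value combinations within 21 MB:
- dataset.csv+paper.pdf+code.tar: size 2+12+7=21, value 45+57+44=146
- dataset.csv+paper.pdf+refs.bib+notes.txt: size 2+12+2+5=21, value 45+57+14+24=140
- dataset.csv+code.tar+refs.bib+notes.txt: size 2+7+2+5=16, value 45+44+14+24=127
- dataset.csv+slides.pdf+code.tar+notes.txt: size 2+6+7+5=20, value 45+14+44+24=127
Best: 146 pts.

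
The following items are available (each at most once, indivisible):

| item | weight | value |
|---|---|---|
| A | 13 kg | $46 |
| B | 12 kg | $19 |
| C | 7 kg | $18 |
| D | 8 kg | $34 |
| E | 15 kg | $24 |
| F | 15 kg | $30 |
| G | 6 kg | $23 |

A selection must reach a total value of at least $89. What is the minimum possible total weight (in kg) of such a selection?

27

Subsets with value ≥ 89, sorted by total weight:
- A+D+G: weight 27, value 103
- A+C+D: weight 28, value 98
Minimum weight: 27 kg.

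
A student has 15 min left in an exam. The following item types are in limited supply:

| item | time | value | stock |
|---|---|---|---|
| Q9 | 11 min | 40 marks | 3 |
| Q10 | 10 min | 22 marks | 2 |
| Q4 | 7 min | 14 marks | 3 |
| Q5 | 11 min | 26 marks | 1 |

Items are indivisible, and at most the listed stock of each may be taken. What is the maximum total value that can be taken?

Best selections within time 15 and stock limits:
- 1×Q9: time 11, value 40
- 2×Q4: time 14, value 28
- 1×Q5: time 11, value 26
- 1×Q10: time 10, value 22
Best: 40 marks.

40 marks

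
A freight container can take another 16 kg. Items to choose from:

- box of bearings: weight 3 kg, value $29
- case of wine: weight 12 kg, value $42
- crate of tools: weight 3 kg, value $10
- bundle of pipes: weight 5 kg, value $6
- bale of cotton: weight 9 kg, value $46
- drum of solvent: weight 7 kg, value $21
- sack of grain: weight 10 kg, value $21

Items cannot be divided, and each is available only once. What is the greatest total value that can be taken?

$85

Check high-value combinations within 16 kg:
- box of bearings+crate of tools+bale of cotton: weight 3+3+9=15, value 29+10+46=85
- box of bearings+bale of cotton: weight 3+9=12, value 29+46=75
- box of bearings+case of wine: weight 3+12=15, value 29+42=71
- bale of cotton+drum of solvent: weight 9+7=16, value 46+21=67
- box of bearings+crate of tools+drum of solvent: weight 3+3+7=13, value 29+10+21=60
Best: $85.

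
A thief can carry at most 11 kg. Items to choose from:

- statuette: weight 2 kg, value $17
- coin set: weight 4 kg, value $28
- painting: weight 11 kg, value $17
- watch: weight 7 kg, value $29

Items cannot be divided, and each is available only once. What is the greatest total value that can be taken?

Check high-value combinations within 11 kg:
- coin set+watch: weight 4+7=11, value 28+29=57
- statuette+watch: weight 2+7=9, value 17+29=46
- statuette+coin set: weight 2+4=6, value 17+28=45
- watch: weight 7, value 29
- coin set: weight 4, value 28
Best: $57.

$57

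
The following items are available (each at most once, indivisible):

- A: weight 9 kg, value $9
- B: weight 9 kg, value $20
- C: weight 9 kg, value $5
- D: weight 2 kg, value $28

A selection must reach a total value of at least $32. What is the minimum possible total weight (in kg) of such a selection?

Subsets with value ≥ 32, sorted by total weight:
- B+D: weight 11, value 48
- A+D: weight 11, value 37
- C+D: weight 11, value 33
Minimum weight: 11 kg.

11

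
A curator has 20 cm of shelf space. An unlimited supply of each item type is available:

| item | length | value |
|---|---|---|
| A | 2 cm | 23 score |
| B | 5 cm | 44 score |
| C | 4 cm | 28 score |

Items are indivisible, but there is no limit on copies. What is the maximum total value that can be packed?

230 score

Best value-per-unit is A at 23/2, and filling with it alone uses length 10×2=20. No mix of the others beats 10×23 = 230.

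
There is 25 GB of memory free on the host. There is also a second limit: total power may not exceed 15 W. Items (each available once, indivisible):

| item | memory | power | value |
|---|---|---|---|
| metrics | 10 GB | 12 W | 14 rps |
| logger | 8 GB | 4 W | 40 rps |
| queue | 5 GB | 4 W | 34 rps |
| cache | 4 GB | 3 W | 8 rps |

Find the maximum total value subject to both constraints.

Feasible sets respecting both limits:
- logger+queue+cache: memory 17, power 11, value 82
- logger+queue: memory 13, power 8, value 74
- logger+cache: memory 12, power 7, value 48
- queue+cache: memory 9, power 7, value 42
Best: 82 rps.

82 rps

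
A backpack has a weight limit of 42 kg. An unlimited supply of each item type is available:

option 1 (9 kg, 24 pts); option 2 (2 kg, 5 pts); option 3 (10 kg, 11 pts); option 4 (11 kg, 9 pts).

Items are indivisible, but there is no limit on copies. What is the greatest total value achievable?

111 pts

Best value-per-unit is option 1 at 24/9; filling with it alone gives 4×24 = 96.
Optimal mix: 4×option 1 + 3×option 2 → weight 42, value 111.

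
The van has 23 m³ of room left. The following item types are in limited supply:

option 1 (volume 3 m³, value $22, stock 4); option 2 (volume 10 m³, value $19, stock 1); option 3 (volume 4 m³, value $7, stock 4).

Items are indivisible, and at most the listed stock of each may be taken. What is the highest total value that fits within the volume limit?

$107

Top feasible selections:
- 4×option 1 + 1×option 2: volume 22, value 107
- 4×option 1 + 2×option 3: volume 20, value 102
- 4×option 1 + 1×option 3: volume 16, value 95
Best: $107.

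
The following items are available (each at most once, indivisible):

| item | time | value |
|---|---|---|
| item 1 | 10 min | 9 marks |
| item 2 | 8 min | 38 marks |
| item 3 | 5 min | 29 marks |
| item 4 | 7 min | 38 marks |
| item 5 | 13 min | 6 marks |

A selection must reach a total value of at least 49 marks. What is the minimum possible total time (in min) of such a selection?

12

Subsets with value ≥ 49, sorted by total time:
- item 3+item 4: time 12, value 67
- item 2+item 3: time 13, value 67
- item 2+item 4: time 15, value 76
- item 2+item 3+item 4: time 20, value 105
Minimum time: 12 min.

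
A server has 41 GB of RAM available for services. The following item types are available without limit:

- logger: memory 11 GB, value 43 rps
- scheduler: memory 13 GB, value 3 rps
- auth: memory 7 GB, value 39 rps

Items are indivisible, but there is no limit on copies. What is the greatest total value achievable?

199 rps

Best value-per-unit is auth at 39/7; filling with it alone gives 5×39 = 195.
Optimal mix: 1×logger + 4×auth → memory 39, value 199.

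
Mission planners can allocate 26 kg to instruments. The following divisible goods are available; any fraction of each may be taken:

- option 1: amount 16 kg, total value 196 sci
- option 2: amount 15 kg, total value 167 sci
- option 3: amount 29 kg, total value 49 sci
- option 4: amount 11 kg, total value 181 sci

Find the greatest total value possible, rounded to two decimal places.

Take in order of value per unit:
- option 4 (181/11 per unit): all 11 → value 181, running total 181.00
- option 1 (196/16 per unit): 15 of 16 → value 15×196/16 = 183.7500, running total 364.75
Total 364.75.

364.75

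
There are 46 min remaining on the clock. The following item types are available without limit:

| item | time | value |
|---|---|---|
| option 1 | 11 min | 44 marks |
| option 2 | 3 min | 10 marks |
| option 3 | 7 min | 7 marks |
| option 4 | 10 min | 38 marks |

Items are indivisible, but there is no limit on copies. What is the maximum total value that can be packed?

Best value-per-unit is option 1 at 44/11; filling with it alone gives 4×44 = 176.
Optimal mix: 3×option 1 + 1×option 2 + 1×option 4 → time 46, value 180.

180 marks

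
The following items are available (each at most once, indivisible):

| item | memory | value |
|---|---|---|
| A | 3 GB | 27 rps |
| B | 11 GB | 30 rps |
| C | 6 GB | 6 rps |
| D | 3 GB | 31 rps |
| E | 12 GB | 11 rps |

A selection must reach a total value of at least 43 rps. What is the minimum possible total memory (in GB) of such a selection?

6

Subsets with value ≥ 43, sorted by total memory:
- A+D: memory 6, value 58
- A+C+D: memory 12, value 64
- B+D: memory 14, value 61
- A+B: memory 14, value 57
Minimum memory: 6 GB.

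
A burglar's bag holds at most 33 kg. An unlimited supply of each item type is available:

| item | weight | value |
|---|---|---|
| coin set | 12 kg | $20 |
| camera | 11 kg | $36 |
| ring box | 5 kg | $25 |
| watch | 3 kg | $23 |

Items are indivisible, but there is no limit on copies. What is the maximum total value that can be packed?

$253

Best value-per-unit is watch at 23/3, and filling with it alone uses weight 11×3=33. No mix of the others beats 11×23 = 253.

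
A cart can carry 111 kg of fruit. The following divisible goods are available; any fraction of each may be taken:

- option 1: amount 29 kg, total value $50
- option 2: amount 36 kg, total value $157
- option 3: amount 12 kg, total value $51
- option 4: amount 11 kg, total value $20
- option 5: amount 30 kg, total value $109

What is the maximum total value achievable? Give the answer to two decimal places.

374.93

Take in order of value per unit:
- option 2 (157/36 per unit): all 36 → value 157, running total 157.00
- option 3 (51/12 per unit): all 12 → value 51, running total 208.00
- option 5 (109/30 per unit): all 30 → value 109, running total 317.00
- option 4 (20/11 per unit): all 11 → value 20, running total 337.00
- option 1 (50/29 per unit): 22 of 29 → value 22×50/29 = 37.9310, running total 374.93
Total 374.93.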